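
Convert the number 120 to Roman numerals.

Convert 120 to Roman numerals:
  120 contains 1×100 (C)
  20 contains 2×10 (XX)

CXX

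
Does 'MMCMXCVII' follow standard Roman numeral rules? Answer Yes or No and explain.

'MMCMXCVII': Check the rules: uses only the symbols I, V, X, L, C, D, M; no symbol is repeated more than three times in a row; V, L and D each appear at most once; the only places a smaller symbol precedes a larger one are the allowed subtractive pairs CM, XC, the symbol right after such a pair (if any) is smaller than the pair's first symbol, and otherwise the values never increase from left to right. Value: M (1000) + M (1000) + CM (900) + XC (90) + V (5) + I (1) + I (1) = 2997. So it is a valid standard Roman numeral.

Yes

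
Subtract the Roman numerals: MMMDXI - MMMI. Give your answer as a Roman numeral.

MMMDXI = 3511
MMMI = 3001
3511 - 3001 = 510

DX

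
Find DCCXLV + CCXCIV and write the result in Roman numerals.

DCCXLV = 745
CCXCIV = 294
745 + 294 = 1039

MXXXIX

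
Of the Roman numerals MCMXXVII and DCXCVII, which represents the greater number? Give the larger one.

MCMXXVII = 1927
DCXCVII = 697
1927 is larger

MCMXXVII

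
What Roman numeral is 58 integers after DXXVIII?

DXXVIII = 528
528 + 58 = 586

DLXXXVI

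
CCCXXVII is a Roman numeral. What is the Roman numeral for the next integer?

CCCXXVII = 327, so the next integer is 327 + 1 = 328

CCCXXVIII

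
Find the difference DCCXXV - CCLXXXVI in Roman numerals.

DCCXXV = 725
CCLXXXVI = 286
725 - 286 = 439

CDXXXIX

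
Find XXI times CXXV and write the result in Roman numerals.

XXI = 21
CXXV = 125
21 × 125 = 2625

MMDCXXV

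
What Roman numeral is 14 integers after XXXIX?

XXXIX = 39
39 + 14 = 53

LIII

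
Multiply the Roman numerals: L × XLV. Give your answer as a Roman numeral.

L = 50
XLV = 45
50 × 45 = 2250

MMCCL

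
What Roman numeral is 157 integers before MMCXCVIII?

MMCXCVIII = 2198
2198 - 157 = 2041

MMXLI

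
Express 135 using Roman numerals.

Convert 135 to Roman numerals:
  135 contains 1×100 (C)
  35 contains 3×10 (XXX)
  5 contains 1×5 (V)

CXXXV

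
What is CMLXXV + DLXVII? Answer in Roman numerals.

CMLXXV = 975
DLXVII = 567
975 + 567 = 1542

MDXLII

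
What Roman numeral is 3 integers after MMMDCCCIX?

MMMDCCCIX = 3809
3809 + 3 = 3812

MMMDCCCXII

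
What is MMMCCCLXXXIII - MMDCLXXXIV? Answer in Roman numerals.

MMMCCCLXXXIII = 3383
MMDCLXXXIV = 2684
3383 - 2684 = 699

DCXCIX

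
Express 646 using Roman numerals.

Convert 646 to Roman numerals:
  646 contains 1×500 (D)
  146 contains 1×100 (C)
  46 contains 1×40 (XL)
  6 contains 1×5 (V)
  1 contains 1×1 (I)

DCXLVI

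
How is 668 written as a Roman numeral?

Convert 668 to Roman numerals:
  668 contains 1×500 (D)
  168 contains 1×100 (C)
  68 contains 1×50 (L)
  18 contains 1×10 (X)
  8 contains 1×5 (V)
  3 contains 3×1 (III)

DCLXVIII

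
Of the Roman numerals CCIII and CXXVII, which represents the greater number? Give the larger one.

CCIII = 203
CXXVII = 127
203 is larger

CCIII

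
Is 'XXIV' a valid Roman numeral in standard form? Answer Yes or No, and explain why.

'XXIV': Check the rules: uses only the symbols I, V, X, L, C, D, M; no symbol is repeated more than three times in a row; V, L and D each appear at most once; the only place a smaller symbol precedes a larger one is the allowed subtractive pair IV, the symbol right after such a pair (if any) is smaller than the pair's first symbol, and otherwise the values never increase from left to right. Value: X (10) + X (10) + IV (4) = 24. So it is a valid standard Roman numeral.

Yes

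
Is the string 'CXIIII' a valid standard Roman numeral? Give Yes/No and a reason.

'CXIIII': More than 3 consecutive I's

No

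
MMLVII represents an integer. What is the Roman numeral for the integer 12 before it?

MMLVII = 2057
2057 - 12 = 2045

MMXLV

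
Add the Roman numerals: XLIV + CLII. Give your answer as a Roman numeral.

XLIV = 44
CLII = 152
44 + 152 = 196

CXCVI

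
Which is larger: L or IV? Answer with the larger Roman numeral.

L = 50
IV = 4
50 is larger

L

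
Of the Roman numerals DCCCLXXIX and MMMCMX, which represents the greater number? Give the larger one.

DCCCLXXIX = 879
MMMCMX = 3910
3910 is larger

MMMCMX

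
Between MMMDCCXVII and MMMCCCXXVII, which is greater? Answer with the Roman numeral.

MMMDCCXVII = 3717
MMMCCCXXVII = 3327
3717 is larger

MMMDCCXVII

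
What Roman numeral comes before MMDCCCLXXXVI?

MMDCCCLXXXVI = 2886, so the previous integer is 2886 - 1 = 2885

MMDCCCLXXXV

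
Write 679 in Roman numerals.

Convert 679 to Roman numerals:
  679 contains 1×500 (D)
  179 contains 1×100 (C)
  79 contains 1×50 (L)
  29 contains 2×10 (XX)
  9 contains 1×9 (IX)

DCLXXIX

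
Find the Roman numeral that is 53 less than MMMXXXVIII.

MMMXXXVIII = 3038
3038 - 53 = 2985

MMCMLXXXV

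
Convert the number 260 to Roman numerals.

Convert 260 to Roman numerals:
  260 contains 2×100 (CC)
  60 contains 1×50 (L)
  10 contains 1×10 (X)

CCLX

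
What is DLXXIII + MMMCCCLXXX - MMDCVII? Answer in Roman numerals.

DLXXIII = 573, MMMCCCLXXX = 3380, MMDCVII = 2607
573 + 3380 = 3953
3953 - 2607 = 1346

MCCCXLVI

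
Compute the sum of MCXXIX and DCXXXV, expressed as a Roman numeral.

MCXXIX = 1129
DCXXXV = 635
1129 + 635 = 1764

MDCCLXIV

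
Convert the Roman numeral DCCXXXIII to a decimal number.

DCCXXXIII: D=500, C=100, C=100, X=10, X=10, X=10, I=1, I=1, I=1
500 + 100 + 100 + 10 + 10 + 10 + 1 + 1 + 1 = 733

733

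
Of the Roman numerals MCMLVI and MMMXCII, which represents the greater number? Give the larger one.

MCMLVI = 1956
MMMXCII = 3092
3092 is larger

MMMXCII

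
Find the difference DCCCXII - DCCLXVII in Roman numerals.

DCCCXII = 812
DCCLXVII = 767
812 - 767 = 45

XLV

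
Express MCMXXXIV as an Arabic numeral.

MCMXXXIV: M=1000, CM=900, X=10, X=10, X=10, IV=4
1000 + 900 + 10 + 10 + 10 + 4 = 1934

1934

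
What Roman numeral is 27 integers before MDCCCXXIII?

MDCCCXXIII = 1823
1823 - 27 = 1796

MDCCXCVI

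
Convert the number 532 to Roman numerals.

Convert 532 to Roman numerals:
  532 contains 1×500 (D)
  32 contains 3×10 (XXX)
  2 contains 2×1 (II)

DXXXII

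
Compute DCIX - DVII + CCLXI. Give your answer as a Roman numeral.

DCIX = 609, DVII = 507, CCLXI = 261
609 - 507 = 102
102 + 261 = 363

CCCLXIII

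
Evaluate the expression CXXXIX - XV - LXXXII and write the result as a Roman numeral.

CXXXIX = 139, XV = 15, LXXXII = 82
139 - 15 = 124
124 - 82 = 42

XLII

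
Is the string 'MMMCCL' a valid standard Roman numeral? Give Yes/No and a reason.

'MMMCCL': Check the rules: uses only the symbols I, V, X, L, C, D, M; no symbol is repeated more than three times in a row; V, L and D each appear at most once; no smaller symbol precedes a larger one (values never increase from left to right). Value: M (1000) + M (1000) + M (1000) + C (100) + C (100) + L (50) = 3250. So it is a valid standard Roman numeral.

Yes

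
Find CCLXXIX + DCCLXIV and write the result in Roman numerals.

CCLXXIX = 279
DCCLXIV = 764
279 + 764 = 1043

MXLIII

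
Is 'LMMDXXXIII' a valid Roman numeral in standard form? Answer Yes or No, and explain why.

'LMMDXXXIII': Invalid subtractive combination: LM

No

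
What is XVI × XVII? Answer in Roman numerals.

XVI = 16
XVII = 17
16 × 17 = 272

CCLXXII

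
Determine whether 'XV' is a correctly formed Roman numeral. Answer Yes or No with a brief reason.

'XV': Check the rules: uses only the symbols I, V, X, L, C, D, M; no symbol is repeated more than three times in a row; V, L and D each appear at most once; no smaller symbol precedes a larger one (values never increase from left to right). Value: X (10) + V (5) = 15. So it is a valid standard Roman numeral.

Yes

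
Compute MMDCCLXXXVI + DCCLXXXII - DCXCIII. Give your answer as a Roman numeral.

MMDCCLXXXVI = 2786, DCCLXXXII = 782, DCXCIII = 693
2786 + 782 = 3568
3568 - 693 = 2875

MMDCCCLXXV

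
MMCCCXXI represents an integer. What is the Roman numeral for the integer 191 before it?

MMCCCXXI = 2321
2321 - 191 = 2130

MMCXXX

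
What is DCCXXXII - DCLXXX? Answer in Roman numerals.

DCCXXXII = 732
DCLXXX = 680
732 - 680 = 52

LII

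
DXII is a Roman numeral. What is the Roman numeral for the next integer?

DXII = 512, so the next integer is 512 + 1 = 513

DXIII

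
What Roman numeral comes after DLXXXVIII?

DLXXXVIII = 588, so the next integer is 588 + 1 = 589

DLXXXIX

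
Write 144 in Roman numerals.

Convert 144 to Roman numerals:
  144 contains 1×100 (C)
  44 contains 1×40 (XL)
  4 contains 1×4 (IV)

CXLIV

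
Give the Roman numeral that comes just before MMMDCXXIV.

MMMDCXXIV = 3624; previous is 3623

MMMDCXXIII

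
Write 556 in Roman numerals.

Convert 556 to Roman numerals:
  556 contains 1×500 (D)
  56 contains 1×50 (L)
  6 contains 1×5 (V)
  1 contains 1×1 (I)

DLVI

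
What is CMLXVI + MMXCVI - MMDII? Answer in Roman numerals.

CMLXVI = 966, MMXCVI = 2096, MMDII = 2502
966 + 2096 = 3062
3062 - 2502 = 560

DLX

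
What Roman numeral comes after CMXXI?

CMXXI = 921; next is 922

CMXXII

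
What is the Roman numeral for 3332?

Convert 3332 to Roman numerals:
  3332 contains 3×1000 (MMM)
  332 contains 3×100 (CCC)
  32 contains 3×10 (XXX)
  2 contains 2×1 (II)

MMMCCCXXXII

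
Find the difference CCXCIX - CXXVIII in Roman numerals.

CCXCIX = 299
CXXVIII = 128
299 - 128 = 171

CLXXI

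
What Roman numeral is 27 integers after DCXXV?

DCXXV = 625
625 + 27 = 652

DCLII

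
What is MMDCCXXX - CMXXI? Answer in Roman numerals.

MMDCCXXX = 2730
CMXXI = 921
2730 - 921 = 1809

MDCCCIX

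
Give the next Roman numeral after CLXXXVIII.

CLXXXVIII = 188, so the next integer is 188 + 1 = 189

CLXXXIX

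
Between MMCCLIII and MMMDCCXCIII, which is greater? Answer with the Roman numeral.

MMCCLIII = 2253
MMMDCCXCIII = 3793
3793 is larger

MMMDCCXCIII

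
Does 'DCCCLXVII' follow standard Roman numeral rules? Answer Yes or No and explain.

'DCCCLXVII': Check the rules: uses only the symbols I, V, X, L, C, D, M; no symbol is repeated more than three times in a row; V, L and D each appear at most once; no smaller symbol precedes a larger one (values never increase from left to right). Value: D (500) + C (100) + C (100) + C (100) + L (50) + X (10) + V (5) + I (1) + I (1) = 867. So it is a valid standard Roman numeral.

Yes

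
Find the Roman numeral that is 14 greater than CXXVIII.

CXXVIII = 128
128 + 14 = 142

CXLII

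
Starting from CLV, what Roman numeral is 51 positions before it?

CLV = 155
155 - 51 = 104

CIV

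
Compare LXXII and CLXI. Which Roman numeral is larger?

LXXII = 72
CLXI = 161
161 is larger

CLXI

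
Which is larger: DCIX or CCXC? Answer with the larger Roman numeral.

DCIX = 609
CCXC = 290
609 is larger

DCIX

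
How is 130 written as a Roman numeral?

Convert 130 to Roman numerals:
  130 contains 1×100 (C)
  30 contains 3×10 (XXX)

CXXX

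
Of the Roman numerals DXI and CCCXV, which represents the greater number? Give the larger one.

DXI = 511
CCCXV = 315
511 is larger

DXI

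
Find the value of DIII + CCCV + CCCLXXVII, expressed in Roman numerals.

DIII = 503, CCCV = 305, CCCLXXVII = 377
503 + 305 = 808
808 + 377 = 1185

MCLXXXV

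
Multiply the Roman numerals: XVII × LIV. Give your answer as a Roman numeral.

XVII = 17
LIV = 54
17 × 54 = 918

CMXVIII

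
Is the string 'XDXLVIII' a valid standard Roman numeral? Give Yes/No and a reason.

'XDXLVIII': Invalid subtractive combination: XD

No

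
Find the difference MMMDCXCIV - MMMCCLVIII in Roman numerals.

MMMDCXCIV = 3694
MMMCCLVIII = 3258
3694 - 3258 = 436

CDXXXVI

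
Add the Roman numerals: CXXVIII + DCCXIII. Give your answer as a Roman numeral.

CXXVIII = 128
DCCXIII = 713
128 + 713 = 841

DCCCXLI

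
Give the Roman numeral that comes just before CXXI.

CXXI = 121, so the previous integer is 121 - 1 = 120

CXX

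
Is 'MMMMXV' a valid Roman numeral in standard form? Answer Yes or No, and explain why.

'MMMMXV': More than 3 consecutive M's

No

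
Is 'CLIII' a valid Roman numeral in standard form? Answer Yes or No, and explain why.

'CLIII': Check the rules: uses only the symbols I, V, X, L, C, D, M; no symbol is repeated more than three times in a row; V, L and D each appear at most once; no smaller symbol precedes a larger one (values never increase from left to right). Value: C (100) + L (50) + I (1) + I (1) + I (1) = 153. So it is a valid standard Roman numeral.

Yes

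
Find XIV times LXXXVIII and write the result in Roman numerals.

XIV = 14
LXXXVIII = 88
14 × 88 = 1232

MCCXXXII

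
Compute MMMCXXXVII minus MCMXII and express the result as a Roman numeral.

MMMCXXXVII = 3137
MCMXII = 1912
3137 - 1912 = 1225

MCCXXV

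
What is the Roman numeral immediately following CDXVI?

CDXVI = 416; next is 417

CDXVII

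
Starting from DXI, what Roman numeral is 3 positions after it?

DXI = 511
511 + 3 = 514

DXIV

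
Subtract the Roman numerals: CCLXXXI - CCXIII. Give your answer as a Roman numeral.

CCLXXXI = 281
CCXIII = 213
281 - 213 = 68

LXVIII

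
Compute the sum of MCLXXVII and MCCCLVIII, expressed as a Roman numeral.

MCLXXVII = 1177
MCCCLVIII = 1358
1177 + 1358 = 2535

MMDXXXV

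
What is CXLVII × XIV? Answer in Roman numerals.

CXLVII = 147
XIV = 14
147 × 14 = 2058

MMLVIII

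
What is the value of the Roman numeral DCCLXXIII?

DCCLXXIII: D=500, C=100, C=100, L=50, X=10, X=10, I=1, I=1, I=1
500 + 100 + 100 + 50 + 10 + 10 + 1 + 1 + 1 = 773

773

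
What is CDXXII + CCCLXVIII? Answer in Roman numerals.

CDXXII = 422
CCCLXVIII = 368
422 + 368 = 790

DCCXC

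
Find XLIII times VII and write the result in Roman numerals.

XLIII = 43
VII = 7
43 × 7 = 301

CCCI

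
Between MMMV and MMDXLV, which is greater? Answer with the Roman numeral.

MMMV = 3005
MMDXLV = 2545
3005 is larger

MMMV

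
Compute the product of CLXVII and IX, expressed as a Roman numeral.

CLXVII = 167
IX = 9
167 × 9 = 1503

MDIII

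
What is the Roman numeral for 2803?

Convert 2803 to Roman numerals:
  2803 contains 2×1000 (MM)
  803 contains 1×500 (D)
  303 contains 3×100 (CCC)
  3 contains 3×1 (III)

MMDCCCIII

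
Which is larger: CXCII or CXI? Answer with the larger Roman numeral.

CXCII = 192
CXI = 111
192 is larger

CXCII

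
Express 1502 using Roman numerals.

Convert 1502 to Roman numerals:
  1502 contains 1×1000 (M)
  502 contains 1×500 (D)
  2 contains 2×1 (II)

MDII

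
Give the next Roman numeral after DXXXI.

DXXXI = 531; next is 532

DXXXII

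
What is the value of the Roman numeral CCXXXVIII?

CCXXXVIII: C=100, C=100, X=10, X=10, X=10, V=5, I=1, I=1, I=1
100 + 100 + 10 + 10 + 10 + 5 + 1 + 1 + 1 = 238

238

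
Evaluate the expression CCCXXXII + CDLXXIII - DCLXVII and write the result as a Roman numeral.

CCCXXXII = 332, CDLXXIII = 473, DCLXVII = 667
332 + 473 = 805
805 - 667 = 138

CXXXVIII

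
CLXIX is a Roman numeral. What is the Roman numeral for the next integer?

CLXIX = 169, so the next integer is 169 + 1 = 170

CLXX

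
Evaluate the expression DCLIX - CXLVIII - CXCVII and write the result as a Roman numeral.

DCLIX = 659, CXLVIII = 148, CXCVII = 197
659 - 148 = 511
511 - 197 = 314

CCCXIV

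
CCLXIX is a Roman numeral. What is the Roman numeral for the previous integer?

CCLXIX = 269; previous is 268

CCLXVIII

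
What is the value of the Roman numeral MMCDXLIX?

MMCDXLIX: M=1000, M=1000, CD=400, XL=40, IX=9
1000 + 1000 + 400 + 40 + 9 = 2449

2449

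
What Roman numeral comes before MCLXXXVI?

MCLXXXVI = 1186, so the previous integer is 1186 - 1 = 1185

MCLXXXV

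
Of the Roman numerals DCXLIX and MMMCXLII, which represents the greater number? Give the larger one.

DCXLIX = 649
MMMCXLII = 3142
3142 is larger

MMMCXLII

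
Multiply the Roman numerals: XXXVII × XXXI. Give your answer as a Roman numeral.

XXXVII = 37
XXXI = 31
37 × 31 = 1147

MCXLVII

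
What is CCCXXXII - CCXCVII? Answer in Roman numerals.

CCCXXXII = 332
CCXCVII = 297
332 - 297 = 35

XXXV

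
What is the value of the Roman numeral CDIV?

CDIV: CD=400, IV=4
400 + 4 = 404

404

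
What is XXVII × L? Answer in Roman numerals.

XXVII = 27
L = 50
27 × 50 = 1350

MCCCL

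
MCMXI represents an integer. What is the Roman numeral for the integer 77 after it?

MCMXI = 1911
1911 + 77 = 1988

MCMLXXXVIII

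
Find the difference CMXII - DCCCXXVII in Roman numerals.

CMXII = 912
DCCCXXVII = 827
912 - 827 = 85

LXXXV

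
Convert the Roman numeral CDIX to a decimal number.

CDIX: CD=400, IX=9
400 + 9 = 409

409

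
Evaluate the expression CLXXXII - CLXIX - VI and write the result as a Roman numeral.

CLXXXII = 182, CLXIX = 169, VI = 6
182 - 169 = 13
13 - 6 = 7

VII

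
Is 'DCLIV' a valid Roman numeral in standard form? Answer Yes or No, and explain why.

'DCLIV': Check the rules: uses only the symbols I, V, X, L, C, D, M; no symbol is repeated more than three times in a row; V, L and D each appear at most once; the only place a smaller symbol precedes a larger one is the allowed subtractive pair IV, the symbol right after such a pair (if any) is smaller than the pair's first symbol, and otherwise the values never increase from left to right. Value: D (500) + C (100) + L (50) + IV (4) = 654. So it is a valid standard Roman numeral.

Yes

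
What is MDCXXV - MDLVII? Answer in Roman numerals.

MDCXXV = 1625
MDLVII = 1557
1625 - 1557 = 68

LXVIII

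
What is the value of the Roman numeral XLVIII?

XLVIII: XL=40, V=5, I=1, I=1, I=1
40 + 5 + 1 + 1 + 1 = 48

48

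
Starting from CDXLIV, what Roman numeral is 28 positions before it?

CDXLIV = 444
444 - 28 = 416

CDXVI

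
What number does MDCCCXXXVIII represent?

MDCCCXXXVIII: M=1000, D=500, C=100, C=100, C=100, X=10, X=10, X=10, V=5, I=1, I=1, I=1
1000 + 500 + 100 + 100 + 100 + 10 + 10 + 10 + 5 + 1 + 1 + 1 = 1838

1838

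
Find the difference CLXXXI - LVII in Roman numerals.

CLXXXI = 181
LVII = 57
181 - 57 = 124

CXXIV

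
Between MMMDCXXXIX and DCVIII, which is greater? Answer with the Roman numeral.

MMMDCXXXIX = 3639
DCVIII = 608
3639 is larger

MMMDCXXXIX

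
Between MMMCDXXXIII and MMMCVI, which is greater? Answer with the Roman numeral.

MMMCDXXXIII = 3433
MMMCVI = 3106
3433 is larger

MMMCDXXXIII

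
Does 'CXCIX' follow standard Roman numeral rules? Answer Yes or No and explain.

'CXCIX': Check the rules: uses only the symbols I, V, X, L, C, D, M; no symbol is repeated more than three times in a row; V, L and D each appear at most once; the only places a smaller symbol precedes a larger one are the allowed subtractive pairs XC, IX, the symbol right after such a pair (if any) is smaller than the pair's first symbol, and otherwise the values never increase from left to right. Value: C (100) + XC (90) + IX (9) = 199. So it is a valid standard Roman numeral.

Yes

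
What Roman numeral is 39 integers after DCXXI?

DCXXI = 621
621 + 39 = 660

DCLX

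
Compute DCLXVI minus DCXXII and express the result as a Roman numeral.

DCLXVI = 666
DCXXII = 622
666 - 622 = 44

XLIV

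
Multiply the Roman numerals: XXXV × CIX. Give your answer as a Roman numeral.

XXXV = 35
CIX = 109
35 × 109 = 3815

MMMDCCCXV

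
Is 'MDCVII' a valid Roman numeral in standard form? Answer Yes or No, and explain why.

'MDCVII': Check the rules: uses only the symbols I, V, X, L, C, D, M; no symbol is repeated more than three times in a row; V, L and D each appear at most once; no smaller symbol precedes a larger one (values never increase from left to right). Value: M (1000) + D (500) + C (100) + V (5) + I (1) + I (1) = 1607. So it is a valid standard Roman numeral.

Yes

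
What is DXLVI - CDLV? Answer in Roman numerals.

DXLVI = 546
CDLV = 455
546 - 455 = 91

XCI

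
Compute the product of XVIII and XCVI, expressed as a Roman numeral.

XVIII = 18
XCVI = 96
18 × 96 = 1728

MDCCXXVIII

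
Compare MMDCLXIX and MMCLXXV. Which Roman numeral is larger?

MMDCLXIX = 2669
MMCLXXV = 2175
2669 is larger

MMDCLXIX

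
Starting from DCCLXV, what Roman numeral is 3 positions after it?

DCCLXV = 765
765 + 3 = 768

DCCLXVIII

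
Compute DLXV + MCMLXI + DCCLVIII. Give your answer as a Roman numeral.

DLXV = 565, MCMLXI = 1961, DCCLVIII = 758
565 + 1961 = 2526
2526 + 758 = 3284

MMMCCLXXXIV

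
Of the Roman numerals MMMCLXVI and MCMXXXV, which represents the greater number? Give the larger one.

MMMCLXVI = 3166
MCMXXXV = 1935
3166 is larger

MMMCLXVI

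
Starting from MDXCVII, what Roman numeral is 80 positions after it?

MDXCVII = 1597
1597 + 80 = 1677

MDCLXXVII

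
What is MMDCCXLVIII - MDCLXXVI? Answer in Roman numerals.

MMDCCXLVIII = 2748
MDCLXXVI = 1676
2748 - 1676 = 1072

MLXXII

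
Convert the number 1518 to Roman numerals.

Convert 1518 to Roman numerals:
  1518 contains 1×1000 (M)
  518 contains 1×500 (D)
  18 contains 1×10 (X)
  8 contains 1×5 (V)
  3 contains 3×1 (III)

MDXVIII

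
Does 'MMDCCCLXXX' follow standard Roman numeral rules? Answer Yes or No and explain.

'MMDCCCLXXX': Check the rules: uses only the symbols I, V, X, L, C, D, M; no symbol is repeated more than three times in a row; V, L and D each appear at most once; no smaller symbol precedes a larger one (values never increase from left to right). Value: M (1000) + M (1000) + D (500) + C (100) + C (100) + C (100) + L (50) + X (10) + X (10) + X (10) = 2880. So it is a valid standard Roman numeral.

Yes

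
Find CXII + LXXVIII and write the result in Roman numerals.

CXII = 112
LXXVIII = 78
112 + 78 = 190

CXC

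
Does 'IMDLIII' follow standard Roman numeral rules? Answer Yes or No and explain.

'IMDLIII': Invalid subtractive combination: IM

No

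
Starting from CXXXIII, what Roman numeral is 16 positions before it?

CXXXIII = 133
133 - 16 = 117

CXVII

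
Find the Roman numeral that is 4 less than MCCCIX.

MCCCIX = 1309
1309 - 4 = 1305

MCCCV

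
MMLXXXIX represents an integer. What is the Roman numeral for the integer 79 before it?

MMLXXXIX = 2089
2089 - 79 = 2010

MMX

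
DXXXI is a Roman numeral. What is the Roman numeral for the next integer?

DXXXI = 531, so the next integer is 531 + 1 = 532

DXXXII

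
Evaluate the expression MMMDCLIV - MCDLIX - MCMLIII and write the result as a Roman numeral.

MMMDCLIV = 3654, MCDLIX = 1459, MCMLIII = 1953
3654 - 1459 = 2195
2195 - 1953 = 242

CCXLII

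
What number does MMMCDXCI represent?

MMMCDXCI: M=1000, M=1000, M=1000, CD=400, XC=90, I=1
1000 + 1000 + 1000 + 400 + 90 + 1 = 3491

3491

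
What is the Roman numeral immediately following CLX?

CLX = 160; next is 161

CLXI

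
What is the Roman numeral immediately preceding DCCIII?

DCCIII = 703; previous is 702

DCCII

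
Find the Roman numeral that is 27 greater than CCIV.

CCIV = 204
204 + 27 = 231

CCXXXI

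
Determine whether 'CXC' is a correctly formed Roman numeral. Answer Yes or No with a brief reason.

'CXC': Check the rules: uses only the symbols I, V, X, L, C, D, M; no symbol is repeated more than three times in a row; V, L and D each appear at most once; the only place a smaller symbol precedes a larger one is the allowed subtractive pair XC, the symbol right after such a pair (if any) is smaller than the pair's first symbol, and otherwise the values never increase from left to right. Value: C (100) + XC (90) = 190. So it is a valid standard Roman numeral.

Yes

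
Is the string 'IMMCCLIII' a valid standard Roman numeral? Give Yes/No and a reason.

'IMMCCLIII': Invalid subtractive combination: IM

No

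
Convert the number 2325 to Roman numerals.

Convert 2325 to Roman numerals:
  2325 contains 2×1000 (MM)
  325 contains 3×100 (CCC)
  25 contains 2×10 (XX)
  5 contains 1×5 (V)

MMCCCXXV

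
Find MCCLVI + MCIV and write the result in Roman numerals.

MCCLVI = 1256
MCIV = 1104
1256 + 1104 = 2360

MMCCCLX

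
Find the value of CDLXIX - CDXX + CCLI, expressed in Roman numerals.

CDLXIX = 469, CDXX = 420, CCLI = 251
469 - 420 = 49
49 + 251 = 300

CCC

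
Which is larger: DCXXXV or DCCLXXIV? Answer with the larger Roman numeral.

DCXXXV = 635
DCCLXXIV = 774
774 is larger

DCCLXXIV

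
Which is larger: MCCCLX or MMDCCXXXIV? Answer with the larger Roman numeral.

MCCCLX = 1360
MMDCCXXXIV = 2734
2734 is larger

MMDCCXXXIV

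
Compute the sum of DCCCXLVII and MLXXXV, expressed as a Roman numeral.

DCCCXLVII = 847
MLXXXV = 1085
847 + 1085 = 1932

MCMXXXII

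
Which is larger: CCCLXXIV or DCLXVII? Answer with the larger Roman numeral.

CCCLXXIV = 374
DCLXVII = 667
667 is larger

DCLXVII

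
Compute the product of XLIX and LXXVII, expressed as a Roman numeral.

XLIX = 49
LXXVII = 77
49 × 77 = 3773

MMMDCCLXXIII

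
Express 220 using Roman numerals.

Convert 220 to Roman numerals:
  220 contains 2×100 (CC)
  20 contains 2×10 (XX)

CCXX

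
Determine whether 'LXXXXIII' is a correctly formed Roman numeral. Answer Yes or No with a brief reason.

'LXXXXIII': More than 3 consecutive X's

No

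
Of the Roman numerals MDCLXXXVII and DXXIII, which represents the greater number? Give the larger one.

MDCLXXXVII = 1687
DXXIII = 523
1687 is larger

MDCLXXXVII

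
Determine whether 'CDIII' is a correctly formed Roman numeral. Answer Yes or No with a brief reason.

'CDIII': Check the rules: uses only the symbols I, V, X, L, C, D, M; no symbol is repeated more than three times in a row; V, L and D each appear at most once; the only place a smaller symbol precedes a larger one is the allowed subtractive pair CD, the symbol right after such a pair (if any) is smaller than the pair's first symbol, and otherwise the values never increase from left to right. Value: CD (400) + I (1) + I (1) + I (1) = 403. So it is a valid standard Roman numeral.

Yes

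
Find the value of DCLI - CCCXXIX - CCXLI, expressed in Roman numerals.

DCLI = 651, CCCXXIX = 329, CCXLI = 241
651 - 329 = 322
322 - 241 = 81

LXXXI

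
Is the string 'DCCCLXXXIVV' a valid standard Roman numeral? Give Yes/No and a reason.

'DCCCLXXXIVV': V should not appear more than once

No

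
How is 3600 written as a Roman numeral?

Convert 3600 to Roman numerals:
  3600 contains 3×1000 (MMM)
  600 contains 1×500 (D)
  100 contains 1×100 (C)

MMMDC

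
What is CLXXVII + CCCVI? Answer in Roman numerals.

CLXXVII = 177
CCCVI = 306
177 + 306 = 483

CDLXXXIII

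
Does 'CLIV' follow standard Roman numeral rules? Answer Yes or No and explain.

'CLIV': Check the rules: uses only the symbols I, V, X, L, C, D, M; no symbol is repeated more than three times in a row; V, L and D each appear at most once; the only place a smaller symbol precedes a larger one is the allowed subtractive pair IV, the symbol right after such a pair (if any) is smaller than the pair's first symbol, and otherwise the values never increase from left to right. Value: C (100) + L (50) + IV (4) = 154. So it is a valid standard Roman numeral.

Yes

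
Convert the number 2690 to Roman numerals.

Convert 2690 to Roman numerals:
  2690 contains 2×1000 (MM)
  690 contains 1×500 (D)
  190 contains 1×100 (C)
  90 contains 1×90 (XC)

MMDCXC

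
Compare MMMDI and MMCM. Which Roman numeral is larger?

MMMDI = 3501
MMCM = 2900
3501 is larger

MMMDI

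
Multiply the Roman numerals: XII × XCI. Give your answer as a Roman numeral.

XII = 12
XCI = 91
12 × 91 = 1092

MXCII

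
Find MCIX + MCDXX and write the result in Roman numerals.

MCIX = 1109
MCDXX = 1420
1109 + 1420 = 2529

MMDXXIX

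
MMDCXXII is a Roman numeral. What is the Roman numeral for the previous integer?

MMDCXXII = 2622, so the previous integer is 2622 - 1 = 2621

MMDCXXI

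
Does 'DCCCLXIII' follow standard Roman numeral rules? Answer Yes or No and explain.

'DCCCLXIII': Check the rules: uses only the symbols I, V, X, L, C, D, M; no symbol is repeated more than three times in a row; V, L and D each appear at most once; no smaller symbol precedes a larger one (values never increase from left to right). Value: D (500) + C (100) + C (100) + C (100) + L (50) + X (10) + I (1) + I (1) + I (1) = 863. So it is a valid standard Roman numeral.

Yes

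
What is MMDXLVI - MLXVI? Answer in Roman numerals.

MMDXLVI = 2546
MLXVI = 1066
2546 - 1066 = 1480

MCDLXXX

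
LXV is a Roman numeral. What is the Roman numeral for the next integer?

LXV = 65; next is 66

LXVI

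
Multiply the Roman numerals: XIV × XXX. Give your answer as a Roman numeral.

XIV = 14
XXX = 30
14 × 30 = 420

CDXX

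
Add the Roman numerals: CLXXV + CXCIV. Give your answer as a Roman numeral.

CLXXV = 175
CXCIV = 194
175 + 194 = 369

CCCLXIX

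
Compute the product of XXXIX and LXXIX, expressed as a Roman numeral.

XXXIX = 39
LXXIX = 79
39 × 79 = 3081

MMMLXXXI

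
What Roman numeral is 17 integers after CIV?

CIV = 104
104 + 17 = 121

CXXI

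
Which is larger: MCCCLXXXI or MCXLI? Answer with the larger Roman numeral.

MCCCLXXXI = 1381
MCXLI = 1141
1381 is larger

MCCCLXXXI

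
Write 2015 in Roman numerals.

Convert 2015 to Roman numerals:
  2015 contains 2×1000 (MM)
  15 contains 1×10 (X)
  5 contains 1×5 (V)

MMXV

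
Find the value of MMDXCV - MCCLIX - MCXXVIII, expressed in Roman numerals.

MMDXCV = 2595, MCCLIX = 1259, MCXXVIII = 1128
2595 - 1259 = 1336
1336 - 1128 = 208

CCVIII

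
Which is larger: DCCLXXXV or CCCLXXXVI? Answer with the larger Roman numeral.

DCCLXXXV = 785
CCCLXXXVI = 386
785 is larger

DCCLXXXV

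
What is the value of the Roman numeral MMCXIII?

MMCXIII: M=1000, M=1000, C=100, X=10, I=1, I=1, I=1
1000 + 1000 + 100 + 10 + 1 + 1 + 1 = 2113

2113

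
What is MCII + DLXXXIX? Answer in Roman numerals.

MCII = 1102
DLXXXIX = 589
1102 + 589 = 1691

MDCXCI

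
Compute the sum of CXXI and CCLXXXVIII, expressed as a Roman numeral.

CXXI = 121
CCLXXXVIII = 288
121 + 288 = 409

CDIX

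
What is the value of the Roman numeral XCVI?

XCVI: XC=90, V=5, I=1
90 + 5 + 1 = 96

96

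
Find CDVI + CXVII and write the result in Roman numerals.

CDVI = 406
CXVII = 117
406 + 117 = 523

DXXIII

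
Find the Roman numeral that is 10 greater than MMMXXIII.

MMMXXIII = 3023
3023 + 10 = 3033

MMMXXXIII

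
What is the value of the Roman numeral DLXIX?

DLXIX: D=500, L=50, X=10, IX=9
500 + 50 + 10 + 9 = 569

569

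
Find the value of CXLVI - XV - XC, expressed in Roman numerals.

CXLVI = 146, XV = 15, XC = 90
146 - 15 = 131
131 - 90 = 41

XLI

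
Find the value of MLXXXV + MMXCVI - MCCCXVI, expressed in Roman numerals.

MLXXXV = 1085, MMXCVI = 2096, MCCCXVI = 1316
1085 + 2096 = 3181
3181 - 1316 = 1865

MDCCCLXV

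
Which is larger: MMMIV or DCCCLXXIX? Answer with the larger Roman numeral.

MMMIV = 3004
DCCCLXXIX = 879
3004 is larger

MMMIV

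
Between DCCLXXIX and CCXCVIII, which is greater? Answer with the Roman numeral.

DCCLXXIX = 779
CCXCVIII = 298
779 is larger

DCCLXXIX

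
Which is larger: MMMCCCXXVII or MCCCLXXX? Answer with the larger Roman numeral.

MMMCCCXXVII = 3327
MCCCLXXX = 1380
3327 is larger

MMMCCCXXVII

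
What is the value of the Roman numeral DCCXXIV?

DCCXXIV: D=500, C=100, C=100, X=10, X=10, IV=4
500 + 100 + 100 + 10 + 10 + 4 = 724

724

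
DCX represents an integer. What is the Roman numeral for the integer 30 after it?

DCX = 610
610 + 30 = 640

DCXL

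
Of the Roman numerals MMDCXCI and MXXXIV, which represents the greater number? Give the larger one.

MMDCXCI = 2691
MXXXIV = 1034
2691 is larger

MMDCXCI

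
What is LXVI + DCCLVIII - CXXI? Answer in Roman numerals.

LXVI = 66, DCCLVIII = 758, CXXI = 121
66 + 758 = 824
824 - 121 = 703

DCCIII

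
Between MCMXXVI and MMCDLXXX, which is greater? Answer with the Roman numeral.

MCMXXVI = 1926
MMCDLXXX = 2480
2480 is larger

MMCDLXXX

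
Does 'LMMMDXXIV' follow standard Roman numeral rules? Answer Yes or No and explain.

'LMMMDXXIV': Invalid subtractive combination: LM

No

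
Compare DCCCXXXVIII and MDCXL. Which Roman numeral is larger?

DCCCXXXVIII = 838
MDCXL = 1640
1640 is larger

MDCXL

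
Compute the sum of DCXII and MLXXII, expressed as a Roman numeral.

DCXII = 612
MLXXII = 1072
612 + 1072 = 1684

MDCLXXXIV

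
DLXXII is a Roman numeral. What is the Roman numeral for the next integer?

DLXXII = 572; next is 573

DLXXIII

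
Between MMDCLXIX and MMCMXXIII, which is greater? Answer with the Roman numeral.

MMDCLXIX = 2669
MMCMXXIII = 2923
2923 is larger

MMCMXXIII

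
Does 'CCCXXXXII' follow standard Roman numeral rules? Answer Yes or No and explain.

'CCCXXXXII': More than 3 consecutive X's

No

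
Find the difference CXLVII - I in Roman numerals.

CXLVII = 147
I = 1
147 - 1 = 146

CXLVI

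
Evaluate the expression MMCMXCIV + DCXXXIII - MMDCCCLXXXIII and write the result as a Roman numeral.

MMCMXCIV = 2994, DCXXXIII = 633, MMDCCCLXXXIII = 2883
2994 + 633 = 3627
3627 - 2883 = 744

DCCXLIV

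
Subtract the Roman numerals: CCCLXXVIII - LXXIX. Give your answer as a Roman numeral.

CCCLXXVIII = 378
LXXIX = 79
378 - 79 = 299

CCXCIX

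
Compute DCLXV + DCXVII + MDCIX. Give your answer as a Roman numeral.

DCLXV = 665, DCXVII = 617, MDCIX = 1609
665 + 617 = 1282
1282 + 1609 = 2891

MMDCCCXCI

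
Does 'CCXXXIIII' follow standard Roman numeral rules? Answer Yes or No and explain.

'CCXXXIIII': More than 3 consecutive I's

No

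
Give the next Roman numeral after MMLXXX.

MMLXXX = 2080; next is 2081

MMLXXXI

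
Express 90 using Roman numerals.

Convert 90 to Roman numerals:
  90 contains 1×90 (XC)

XC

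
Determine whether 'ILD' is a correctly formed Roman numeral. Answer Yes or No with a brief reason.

'ILD': Invalid subtractive combination: IL

No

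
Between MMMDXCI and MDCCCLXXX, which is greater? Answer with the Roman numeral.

MMMDXCI = 3591
MDCCCLXXX = 1880
3591 is larger

MMMDXCI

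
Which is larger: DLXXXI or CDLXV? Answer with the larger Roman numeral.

DLXXXI = 581
CDLXV = 465
581 is larger

DLXXXI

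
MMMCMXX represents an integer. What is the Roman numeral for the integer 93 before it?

MMMCMXX = 3920
3920 - 93 = 3827

MMMDCCCXXVII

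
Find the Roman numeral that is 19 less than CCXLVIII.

CCXLVIII = 248
248 - 19 = 229

CCXXIX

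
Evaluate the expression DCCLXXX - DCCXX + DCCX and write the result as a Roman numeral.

DCCLXXX = 780, DCCXX = 720, DCCX = 710
780 - 720 = 60
60 + 710 = 770

DCCLXX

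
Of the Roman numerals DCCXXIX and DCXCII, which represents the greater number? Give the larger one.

DCCXXIX = 729
DCXCII = 692
729 is larger

DCCXXIX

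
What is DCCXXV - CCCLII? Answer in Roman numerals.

DCCXXV = 725
CCCLII = 352
725 - 352 = 373

CCCLXXIII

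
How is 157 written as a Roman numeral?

Convert 157 to Roman numerals:
  157 contains 1×100 (C)
  57 contains 1×50 (L)
  7 contains 1×5 (V)
  2 contains 2×1 (II)

CLVII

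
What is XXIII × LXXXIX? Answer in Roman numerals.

XXIII = 23
LXXXIX = 89
23 × 89 = 2047

MMXLVII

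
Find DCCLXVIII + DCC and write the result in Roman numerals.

DCCLXVIII = 768
DCC = 700
768 + 700 = 1468

MCDLXVIII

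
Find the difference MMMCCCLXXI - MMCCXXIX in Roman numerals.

MMMCCCLXXI = 3371
MMCCXXIX = 2229
3371 - 2229 = 1142

MCXLII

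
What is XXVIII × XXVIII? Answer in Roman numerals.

XXVIII = 28
XXVIII = 28
28 × 28 = 784

DCCLXXXIV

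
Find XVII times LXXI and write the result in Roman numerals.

XVII = 17
LXXI = 71
17 × 71 = 1207

MCCVII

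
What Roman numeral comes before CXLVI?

CXLVI = 146, so the previous integer is 146 - 1 = 145

CXLV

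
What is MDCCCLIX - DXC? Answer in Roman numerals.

MDCCCLIX = 1859
DXC = 590
1859 - 590 = 1269

MCCLXIX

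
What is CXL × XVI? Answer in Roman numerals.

CXL = 140
XVI = 16
140 × 16 = 2240

MMCCXL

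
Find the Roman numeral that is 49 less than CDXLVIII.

CDXLVIII = 448
448 - 49 = 399

CCCXCIX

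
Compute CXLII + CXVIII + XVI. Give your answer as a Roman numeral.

CXLII = 142, CXVIII = 118, XVI = 16
142 + 118 = 260
260 + 16 = 276

CCLXXVI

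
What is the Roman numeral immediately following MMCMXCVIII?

MMCMXCVIII = 2998; next is 2999

MMCMXCIX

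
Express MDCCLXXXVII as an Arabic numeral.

MDCCLXXXVII: M=1000, D=500, C=100, C=100, L=50, X=10, X=10, X=10, V=5, I=1, I=1
1000 + 500 + 100 + 100 + 50 + 10 + 10 + 10 + 5 + 1 + 1 = 1787

1787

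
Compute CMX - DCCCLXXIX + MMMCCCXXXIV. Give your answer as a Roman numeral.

CMX = 910, DCCCLXXIX = 879, MMMCCCXXXIV = 3334
910 - 879 = 31
31 + 3334 = 3365

MMMCCCLXV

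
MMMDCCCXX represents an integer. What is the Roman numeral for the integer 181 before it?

MMMDCCCXX = 3820
3820 - 181 = 3639

MMMDCXXXIX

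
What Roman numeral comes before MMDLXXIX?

MMDLXXIX = 2579, so the previous integer is 2579 - 1 = 2578

MMDLXXVIII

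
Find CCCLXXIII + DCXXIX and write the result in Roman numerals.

CCCLXXIII = 373
DCXXIX = 629
373 + 629 = 1002

MII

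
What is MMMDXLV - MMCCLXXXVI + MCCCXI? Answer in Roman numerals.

MMMDXLV = 3545, MMCCLXXXVI = 2286, MCCCXI = 1311
3545 - 2286 = 1259
1259 + 1311 = 2570

MMDLXX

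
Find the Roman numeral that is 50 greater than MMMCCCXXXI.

MMMCCCXXXI = 3331
3331 + 50 = 3381

MMMCCCLXXXI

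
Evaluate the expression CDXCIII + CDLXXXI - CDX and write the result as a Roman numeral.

CDXCIII = 493, CDLXXXI = 481, CDX = 410
493 + 481 = 974
974 - 410 = 564

DLXIV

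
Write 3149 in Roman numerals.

Convert 3149 to Roman numerals:
  3149 contains 3×1000 (MMM)
  149 contains 1×100 (C)
  49 contains 1×40 (XL)
  9 contains 1×9 (IX)

MMMCXLIX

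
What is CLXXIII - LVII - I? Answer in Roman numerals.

CLXXIII = 173, LVII = 57, I = 1
173 - 57 = 116
116 - 1 = 115

CXV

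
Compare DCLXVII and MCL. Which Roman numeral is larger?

DCLXVII = 667
MCL = 1150
1150 is larger

MCL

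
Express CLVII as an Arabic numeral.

CLVII: C=100, L=50, V=5, I=1, I=1
100 + 50 + 5 + 1 + 1 = 157

157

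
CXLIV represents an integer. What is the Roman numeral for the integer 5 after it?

CXLIV = 144
144 + 5 = 149

CXLIX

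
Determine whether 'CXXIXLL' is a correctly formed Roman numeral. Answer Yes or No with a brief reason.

'CXXIXLL': L should not appear more than once

No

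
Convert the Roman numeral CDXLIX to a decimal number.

CDXLIX: CD=400, XL=40, IX=9
400 + 40 + 9 = 449

449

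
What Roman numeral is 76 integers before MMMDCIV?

MMMDCIV = 3604
3604 - 76 = 3528

MMMDXXVIII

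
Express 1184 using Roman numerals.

Convert 1184 to Roman numerals:
  1184 contains 1×1000 (M)
  184 contains 1×100 (C)
  84 contains 1×50 (L)
  34 contains 3×10 (XXX)
  4 contains 1×4 (IV)

MCLXXXIV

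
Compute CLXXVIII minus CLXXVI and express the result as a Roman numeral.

CLXXVIII = 178
CLXXVI = 176
178 - 176 = 2

II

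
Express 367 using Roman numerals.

Convert 367 to Roman numerals:
  367 contains 3×100 (CCC)
  67 contains 1×50 (L)
  17 contains 1×10 (X)
  7 contains 1×5 (V)
  2 contains 2×1 (II)

CCCLXVII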